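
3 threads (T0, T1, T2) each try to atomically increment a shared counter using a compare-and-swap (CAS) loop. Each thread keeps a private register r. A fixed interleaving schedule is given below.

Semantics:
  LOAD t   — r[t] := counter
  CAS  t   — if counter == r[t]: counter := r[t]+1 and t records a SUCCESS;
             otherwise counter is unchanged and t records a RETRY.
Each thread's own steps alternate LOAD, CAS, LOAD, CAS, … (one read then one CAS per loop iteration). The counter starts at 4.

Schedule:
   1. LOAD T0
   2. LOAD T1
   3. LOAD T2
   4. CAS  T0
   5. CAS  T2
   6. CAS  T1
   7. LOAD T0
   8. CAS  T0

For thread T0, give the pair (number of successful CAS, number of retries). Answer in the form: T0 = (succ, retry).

#1 T0 reads 4
#2 T1 reads 4
#3 T2 reads 4
#4 T0 CAS(4→5) writes; counter now 5
#5 T2 CAS(4→5) fails; counter now 5
#6 T1 CAS(4→5) fails; counter now 5
#7 T0 reads 5
#8 T0 CAS(5→6) writes; counter now 6

T0 = (2, 0)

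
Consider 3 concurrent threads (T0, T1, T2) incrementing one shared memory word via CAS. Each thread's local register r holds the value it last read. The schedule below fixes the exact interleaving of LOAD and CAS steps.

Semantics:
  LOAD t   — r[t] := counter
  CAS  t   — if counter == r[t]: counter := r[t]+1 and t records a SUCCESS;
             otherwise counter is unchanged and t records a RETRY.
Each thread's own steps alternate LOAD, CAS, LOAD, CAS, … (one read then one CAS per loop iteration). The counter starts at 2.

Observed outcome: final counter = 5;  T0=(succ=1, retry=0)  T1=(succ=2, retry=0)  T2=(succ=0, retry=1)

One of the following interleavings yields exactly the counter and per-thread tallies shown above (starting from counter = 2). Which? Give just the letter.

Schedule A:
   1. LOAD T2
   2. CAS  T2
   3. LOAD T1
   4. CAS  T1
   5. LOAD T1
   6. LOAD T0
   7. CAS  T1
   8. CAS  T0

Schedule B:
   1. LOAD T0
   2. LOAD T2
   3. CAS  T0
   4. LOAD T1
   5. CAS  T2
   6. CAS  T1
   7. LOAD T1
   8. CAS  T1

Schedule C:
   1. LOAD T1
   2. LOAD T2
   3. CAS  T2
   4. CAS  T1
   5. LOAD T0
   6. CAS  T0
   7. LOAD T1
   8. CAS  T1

B

Simulating candidate B:
step 1: T0 LOAD ⇒ load; ctr=2 reg=2
step 2: T2 LOAD ⇒ load; ctr=2 reg=2
step 3: T0 CAS ⇒ ok; ctr=3 reg=2
step 4: T1 LOAD ⇒ load; ctr=3 reg=3
step 5: T2 CAS ⇒ retry; ctr=3 reg=2
step 6: T1 CAS ⇒ ok; ctr=4 reg=3
step 7: T1 LOAD ⇒ load; ctr=4 reg=4
step 8: T1 CAS ⇒ ok; ctr=5 reg=4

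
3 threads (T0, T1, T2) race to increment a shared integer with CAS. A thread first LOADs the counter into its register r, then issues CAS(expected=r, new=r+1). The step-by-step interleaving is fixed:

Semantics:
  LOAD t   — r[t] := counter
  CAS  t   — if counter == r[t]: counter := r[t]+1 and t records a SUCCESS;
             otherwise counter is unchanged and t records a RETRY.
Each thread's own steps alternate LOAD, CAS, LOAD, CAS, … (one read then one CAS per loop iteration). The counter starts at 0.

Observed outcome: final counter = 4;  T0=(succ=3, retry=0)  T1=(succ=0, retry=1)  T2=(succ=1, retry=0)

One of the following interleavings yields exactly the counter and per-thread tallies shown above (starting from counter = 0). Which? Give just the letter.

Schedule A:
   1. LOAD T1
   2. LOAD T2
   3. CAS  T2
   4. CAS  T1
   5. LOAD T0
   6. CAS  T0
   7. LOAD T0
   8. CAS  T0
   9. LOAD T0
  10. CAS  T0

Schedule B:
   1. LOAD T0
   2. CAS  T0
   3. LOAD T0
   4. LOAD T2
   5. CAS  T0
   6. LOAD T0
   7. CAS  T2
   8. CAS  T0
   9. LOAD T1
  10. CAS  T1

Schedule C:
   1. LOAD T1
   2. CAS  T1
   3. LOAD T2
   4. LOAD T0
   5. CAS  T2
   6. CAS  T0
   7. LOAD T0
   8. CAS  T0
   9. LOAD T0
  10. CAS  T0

A

Simulating candidate A:
1. LOAD T1 → mem=0 r[T1]=0 [LOAD]
2. LOAD T2 → mem=0 r[T2]=0 [LOAD]
3. CAS T2 → mem=1 r[T2]=0 [OK]
4. CAS T1 → mem=1 r[T1]=0 [RETRY]
5. LOAD T0 → mem=1 r[T0]=1 [LOAD]
6. CAS T0 → mem=2 r[T0]=1 [OK]
7. LOAD T0 → mem=2 r[T0]=2 [LOAD]
8. CAS T0 → mem=3 r[T0]=2 [OK]
9. LOAD T0 → mem=3 r[T0]=3 [LOAD]
10. CAS T0 → mem=4 r[T0]=3 [OK]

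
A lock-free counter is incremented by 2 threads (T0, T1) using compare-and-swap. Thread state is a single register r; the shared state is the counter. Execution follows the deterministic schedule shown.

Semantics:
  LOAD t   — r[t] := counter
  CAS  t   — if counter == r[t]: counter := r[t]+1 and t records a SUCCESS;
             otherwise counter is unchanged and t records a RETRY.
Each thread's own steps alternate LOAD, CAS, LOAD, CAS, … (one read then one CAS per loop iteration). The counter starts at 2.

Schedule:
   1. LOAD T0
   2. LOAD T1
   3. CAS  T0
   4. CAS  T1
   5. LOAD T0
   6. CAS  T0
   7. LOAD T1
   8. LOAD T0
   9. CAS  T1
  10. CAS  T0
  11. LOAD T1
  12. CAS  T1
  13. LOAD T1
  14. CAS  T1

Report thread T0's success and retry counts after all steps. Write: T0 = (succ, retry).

[1] T0.load  rd  (counter 2, T0.r 2)
[2] T1.load  rd  (counter 2, T1.r 2)
[3] T0.cas  hit  (counter 3, T0.r 2)
[4] T1.cas  miss  (counter 3, T1.r 2)
[5] T0.load  rd  (counter 3, T0.r 3)
[6] T0.cas  hit  (counter 4, T0.r 3)
[7] T1.load  rd  (counter 4, T1.r 4)
[8] T0.load  rd  (counter 4, T0.r 4)
[9] T1.cas  hit  (counter 5, T1.r 4)
[10] T0.cas  miss  (counter 5, T0.r 4)
[11] T1.load  rd  (counter 5, T1.r 5)
[12] T1.cas  hit  (counter 6, T1.r 5)
[13] T1.load  rd  (counter 6, T1.r 6)
[14] T1.cas  hit  (counter 7, T1.r 6)

T0 = (2, 1)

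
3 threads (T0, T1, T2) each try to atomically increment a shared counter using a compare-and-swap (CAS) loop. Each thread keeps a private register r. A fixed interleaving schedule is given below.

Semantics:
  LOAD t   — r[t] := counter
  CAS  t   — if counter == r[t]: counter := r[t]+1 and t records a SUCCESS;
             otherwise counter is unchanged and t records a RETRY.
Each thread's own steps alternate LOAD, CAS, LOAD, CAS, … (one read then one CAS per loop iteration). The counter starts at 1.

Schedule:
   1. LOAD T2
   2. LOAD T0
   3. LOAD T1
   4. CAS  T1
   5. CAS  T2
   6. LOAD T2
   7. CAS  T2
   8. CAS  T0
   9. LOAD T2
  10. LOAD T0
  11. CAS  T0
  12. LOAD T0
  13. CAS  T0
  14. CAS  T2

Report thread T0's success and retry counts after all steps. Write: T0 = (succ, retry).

1. LOAD T2 → mem=1 r[T2]=1 [LOAD]
2. LOAD T0 → mem=1 r[T0]=1 [LOAD]
3. LOAD T1 → mem=1 r[T1]=1 [LOAD]
4. CAS T1 → mem=2 r[T1]=1 [OK]
5. CAS T2 → mem=2 r[T2]=1 [RETRY]
6. LOAD T2 → mem=2 r[T2]=2 [LOAD]
7. CAS T2 → mem=3 r[T2]=2 [OK]
8. CAS T0 → mem=3 r[T0]=1 [RETRY]
9. LOAD T2 → mem=3 r[T2]=3 [LOAD]
10. LOAD T0 → mem=3 r[T0]=3 [LOAD]
11. CAS T0 → mem=4 r[T0]=3 [OK]
12. LOAD T0 → mem=4 r[T0]=4 [LOAD]
13. CAS T0 → mem=5 r[T0]=4 [OK]
14. CAS T2 → mem=5 r[T2]=3 [RETRY]

T0 = (2, 1)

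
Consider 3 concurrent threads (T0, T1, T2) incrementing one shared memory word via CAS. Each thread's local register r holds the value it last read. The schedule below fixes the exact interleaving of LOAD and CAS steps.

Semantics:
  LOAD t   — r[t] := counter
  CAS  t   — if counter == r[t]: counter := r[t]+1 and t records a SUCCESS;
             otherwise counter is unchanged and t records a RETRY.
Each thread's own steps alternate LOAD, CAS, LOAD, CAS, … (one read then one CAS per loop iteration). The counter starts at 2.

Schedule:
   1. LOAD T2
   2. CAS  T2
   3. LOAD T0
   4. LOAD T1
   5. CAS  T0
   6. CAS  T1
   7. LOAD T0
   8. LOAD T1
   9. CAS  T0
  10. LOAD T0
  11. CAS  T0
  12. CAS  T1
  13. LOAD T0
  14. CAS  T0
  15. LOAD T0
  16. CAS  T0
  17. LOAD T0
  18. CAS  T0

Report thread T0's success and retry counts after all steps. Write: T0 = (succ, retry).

   1) LOAD T2:  M=2  r_T2=2
   2) CAS  T2:  M=3  r_T2=2 ✓
   3) LOAD T0:  M=3  r_T0=3
   4) LOAD T1:  M=3  r_T1=3
   5) CAS  T0:  M=4  r_T0=3 ✓
   6) CAS  T1:  M=4  r_T1=3 ✗
   7) LOAD T0:  M=4  r_T0=4
   8) LOAD T1:  M=4  r_T1=4
   9) CAS  T0:  M=5  r_T0=4 ✓
  10) LOAD T0:  M=5  r_T0=5
  11) CAS  T0:  M=6  r_T0=5 ✓
  12) CAS  T1:  M=6  r_T1=4 ✗
  13) LOAD T0:  M=6  r_T0=6
  14) CAS  T0:  M=7  r_T0=6 ✓
  15) LOAD T0:  M=7  r_T0=7
  16) CAS  T0:  M=8  r_T0=7 ✓
  17) LOAD T0:  M=8  r_T0=8
  18) CAS  T0:  M=9  r_T0=8 ✓

T0 = (6, 0)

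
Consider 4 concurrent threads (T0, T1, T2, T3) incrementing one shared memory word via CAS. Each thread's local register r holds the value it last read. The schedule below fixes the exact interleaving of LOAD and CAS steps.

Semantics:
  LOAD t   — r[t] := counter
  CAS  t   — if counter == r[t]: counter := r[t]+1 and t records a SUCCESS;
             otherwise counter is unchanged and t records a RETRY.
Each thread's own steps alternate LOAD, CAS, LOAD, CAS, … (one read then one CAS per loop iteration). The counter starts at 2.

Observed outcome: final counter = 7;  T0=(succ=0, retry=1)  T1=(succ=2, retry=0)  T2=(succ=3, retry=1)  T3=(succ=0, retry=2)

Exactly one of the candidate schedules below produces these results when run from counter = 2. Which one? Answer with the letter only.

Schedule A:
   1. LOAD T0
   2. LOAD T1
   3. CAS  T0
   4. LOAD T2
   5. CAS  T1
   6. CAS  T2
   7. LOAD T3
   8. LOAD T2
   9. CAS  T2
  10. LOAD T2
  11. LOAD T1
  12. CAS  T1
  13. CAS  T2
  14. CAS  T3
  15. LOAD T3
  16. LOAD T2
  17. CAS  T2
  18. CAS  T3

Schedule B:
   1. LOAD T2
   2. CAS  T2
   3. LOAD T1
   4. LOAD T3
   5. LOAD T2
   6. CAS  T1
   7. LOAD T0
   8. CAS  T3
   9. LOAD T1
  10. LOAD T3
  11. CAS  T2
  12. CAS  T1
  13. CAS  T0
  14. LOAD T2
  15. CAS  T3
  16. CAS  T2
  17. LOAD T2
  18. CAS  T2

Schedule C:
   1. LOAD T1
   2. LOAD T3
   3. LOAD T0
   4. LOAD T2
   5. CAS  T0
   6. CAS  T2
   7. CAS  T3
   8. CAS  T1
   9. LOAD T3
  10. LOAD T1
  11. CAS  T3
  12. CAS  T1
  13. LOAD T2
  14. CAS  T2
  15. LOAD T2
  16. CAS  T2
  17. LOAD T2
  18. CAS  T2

Simulating candidate B:
   1) LOAD T2:  M=2  r_T2=2
   2) CAS  T2:  M=3  r_T2=2 ✓
   3) LOAD T1:  M=3  r_T1=3
   4) LOAD T3:  M=3  r_T3=3
   5) LOAD T2:  M=3  r_T2=3
   6) CAS  T1:  M=4  r_T1=3 ✓
   7) LOAD T0:  M=4  r_T0=4
   8) CAS  T3:  M=4  r_T3=3 ✗
   9) LOAD T1:  M=4  r_T1=4
  10) LOAD T3:  M=4  r_T3=4
  11) CAS  T2:  M=4  r_T2=3 ✗
  12) CAS  T1:  M=5  r_T1=4 ✓
  13) CAS  T0:  M=5  r_T0=4 ✗
  14) LOAD T2:  M=5  r_T2=5
  15) CAS  T3:  M=5  r_T3=4 ✗
  16) CAS  T2:  M=6  r_T2=5 ✓
  17) LOAD T2:  M=6  r_T2=6
  18) CAS  T2:  M=7  r_T2=6 ✓

B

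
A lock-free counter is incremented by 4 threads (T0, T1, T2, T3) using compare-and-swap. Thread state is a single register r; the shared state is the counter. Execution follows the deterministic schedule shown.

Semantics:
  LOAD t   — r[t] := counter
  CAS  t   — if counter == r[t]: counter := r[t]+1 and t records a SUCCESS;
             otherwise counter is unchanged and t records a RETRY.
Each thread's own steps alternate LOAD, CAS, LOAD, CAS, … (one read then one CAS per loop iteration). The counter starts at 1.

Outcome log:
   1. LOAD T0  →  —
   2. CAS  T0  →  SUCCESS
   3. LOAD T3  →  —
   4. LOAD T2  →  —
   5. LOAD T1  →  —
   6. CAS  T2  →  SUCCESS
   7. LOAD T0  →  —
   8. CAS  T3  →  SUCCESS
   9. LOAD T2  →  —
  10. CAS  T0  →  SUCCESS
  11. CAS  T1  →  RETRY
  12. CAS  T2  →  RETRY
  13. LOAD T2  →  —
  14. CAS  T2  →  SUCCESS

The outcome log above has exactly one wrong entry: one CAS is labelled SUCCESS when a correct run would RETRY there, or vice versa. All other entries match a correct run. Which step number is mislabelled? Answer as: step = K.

Reference trace:
step 1: T0 LOAD ⇒ load; ctr=1 reg=1
step 2: T0 CAS ⇒ ok; ctr=2 reg=1
step 3: T3 LOAD ⇒ load; ctr=2 reg=2
step 4: T2 LOAD ⇒ load; ctr=2 reg=2
step 5: T1 LOAD ⇒ load; ctr=2 reg=2
step 6: T2 CAS ⇒ ok; ctr=3 reg=2
step 7: T0 LOAD ⇒ load; ctr=3 reg=3
step 8: T3 CAS ⇒ retry; ctr=3 reg=2
step 9: T2 LOAD ⇒ load; ctr=3 reg=3
step 10: T0 CAS ⇒ ok; ctr=4 reg=3
step 11: T1 CAS ⇒ retry; ctr=4 reg=2
step 12: T2 CAS ⇒ retry; ctr=4 reg=3
step 13: T2 LOAD ⇒ load; ctr=4 reg=4
step 14: T2 CAS ⇒ ok; ctr=5 reg=4
Log disagrees first at step 8.

step = 8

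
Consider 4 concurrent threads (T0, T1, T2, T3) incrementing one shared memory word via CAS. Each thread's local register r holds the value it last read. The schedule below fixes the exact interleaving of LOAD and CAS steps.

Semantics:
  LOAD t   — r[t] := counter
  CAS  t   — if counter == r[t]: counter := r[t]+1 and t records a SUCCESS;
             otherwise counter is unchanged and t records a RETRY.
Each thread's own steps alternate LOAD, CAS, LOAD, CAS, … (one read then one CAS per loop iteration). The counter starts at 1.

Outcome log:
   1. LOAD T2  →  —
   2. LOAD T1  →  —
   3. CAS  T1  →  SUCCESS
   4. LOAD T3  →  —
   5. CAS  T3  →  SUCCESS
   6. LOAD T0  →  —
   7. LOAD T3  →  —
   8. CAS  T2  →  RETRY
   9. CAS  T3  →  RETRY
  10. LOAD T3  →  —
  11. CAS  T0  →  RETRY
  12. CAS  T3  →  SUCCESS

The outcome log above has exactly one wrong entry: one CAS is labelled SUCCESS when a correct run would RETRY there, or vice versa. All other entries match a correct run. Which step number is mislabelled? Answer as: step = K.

step = 9

Reference trace:
T2 LOAD — after: cnt=1, r=1 — load
T1 LOAD — after: cnt=1, r=1 — load
T1 CAS — after: cnt=2, r=1 — ok
T3 LOAD — after: cnt=2, r=2 — load
T3 CAS — after: cnt=3, r=2 — ok
T0 LOAD — after: cnt=3, r=3 — load
T3 LOAD — after: cnt=3, r=3 — load
T2 CAS — after: cnt=3, r=1 — retry
T3 CAS — after: cnt=4, r=3 — ok
T3 LOAD — after: cnt=4, r=4 — load
T0 CAS — after: cnt=4, r=3 — retry
T3 CAS — after: cnt=5, r=4 — ok
Log disagrees first at step 9.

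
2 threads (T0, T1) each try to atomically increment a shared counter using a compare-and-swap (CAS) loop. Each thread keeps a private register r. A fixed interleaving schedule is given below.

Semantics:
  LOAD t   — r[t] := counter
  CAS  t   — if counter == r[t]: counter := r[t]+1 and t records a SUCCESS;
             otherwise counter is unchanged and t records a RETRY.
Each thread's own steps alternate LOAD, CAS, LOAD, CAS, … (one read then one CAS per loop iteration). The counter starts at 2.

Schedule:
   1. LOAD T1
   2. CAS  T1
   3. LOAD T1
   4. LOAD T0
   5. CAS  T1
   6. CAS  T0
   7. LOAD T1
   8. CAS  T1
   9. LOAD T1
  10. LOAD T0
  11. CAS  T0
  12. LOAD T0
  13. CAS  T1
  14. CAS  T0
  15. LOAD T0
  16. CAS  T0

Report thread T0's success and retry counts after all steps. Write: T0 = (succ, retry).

T1 LOAD — after: cnt=2, r=2 — load
T1 CAS — after: cnt=3, r=2 — ok
T1 LOAD — after: cnt=3, r=3 — load
T0 LOAD — after: cnt=3, r=3 — load
T1 CAS — after: cnt=4, r=3 — ok
T0 CAS — after: cnt=4, r=3 — retry
T1 LOAD — after: cnt=4, r=4 — load
T1 CAS — after: cnt=5, r=4 — ok
T1 LOAD — after: cnt=5, r=5 — load
T0 LOAD — after: cnt=5, r=5 — load
T0 CAS — after: cnt=6, r=5 — ok
T0 LOAD — after: cnt=6, r=6 — load
T1 CAS — after: cnt=6, r=5 — retry
T0 CAS — after: cnt=7, r=6 — ok
T0 LOAD — after: cnt=7, r=7 — load
T0 CAS — after: cnt=8, r=7 — ok

T0 = (3, 1)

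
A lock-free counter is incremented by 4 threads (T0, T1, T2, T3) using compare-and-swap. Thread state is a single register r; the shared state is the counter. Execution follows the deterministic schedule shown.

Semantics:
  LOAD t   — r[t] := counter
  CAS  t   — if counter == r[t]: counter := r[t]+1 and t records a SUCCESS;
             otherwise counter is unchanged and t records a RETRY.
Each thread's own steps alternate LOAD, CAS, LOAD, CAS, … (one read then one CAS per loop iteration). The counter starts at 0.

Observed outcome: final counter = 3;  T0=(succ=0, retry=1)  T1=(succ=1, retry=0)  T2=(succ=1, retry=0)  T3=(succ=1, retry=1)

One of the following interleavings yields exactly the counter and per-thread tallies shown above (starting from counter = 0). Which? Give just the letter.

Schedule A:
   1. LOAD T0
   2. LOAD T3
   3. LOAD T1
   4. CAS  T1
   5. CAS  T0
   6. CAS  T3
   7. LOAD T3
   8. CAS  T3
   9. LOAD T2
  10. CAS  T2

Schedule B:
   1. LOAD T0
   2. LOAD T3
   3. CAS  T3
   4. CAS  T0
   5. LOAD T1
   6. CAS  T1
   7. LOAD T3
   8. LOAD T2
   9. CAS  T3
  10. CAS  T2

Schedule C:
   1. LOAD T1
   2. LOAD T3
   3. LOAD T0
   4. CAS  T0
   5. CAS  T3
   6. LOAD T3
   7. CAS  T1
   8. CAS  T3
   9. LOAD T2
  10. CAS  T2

Tracing schedule A:
T0 LOAD — after: cnt=0, r=0 — load
T3 LOAD — after: cnt=0, r=0 — load
T1 LOAD — after: cnt=0, r=0 — load
T1 CAS — after: cnt=1, r=0 — ok
T0 CAS — after: cnt=1, r=0 — retry
T3 CAS — after: cnt=1, r=0 — retry
T3 LOAD — after: cnt=1, r=1 — load
T3 CAS — after: cnt=2, r=1 — ok
T2 LOAD — after: cnt=2, r=2 — load
T2 CAS — after: cnt=3, r=2 — ok

A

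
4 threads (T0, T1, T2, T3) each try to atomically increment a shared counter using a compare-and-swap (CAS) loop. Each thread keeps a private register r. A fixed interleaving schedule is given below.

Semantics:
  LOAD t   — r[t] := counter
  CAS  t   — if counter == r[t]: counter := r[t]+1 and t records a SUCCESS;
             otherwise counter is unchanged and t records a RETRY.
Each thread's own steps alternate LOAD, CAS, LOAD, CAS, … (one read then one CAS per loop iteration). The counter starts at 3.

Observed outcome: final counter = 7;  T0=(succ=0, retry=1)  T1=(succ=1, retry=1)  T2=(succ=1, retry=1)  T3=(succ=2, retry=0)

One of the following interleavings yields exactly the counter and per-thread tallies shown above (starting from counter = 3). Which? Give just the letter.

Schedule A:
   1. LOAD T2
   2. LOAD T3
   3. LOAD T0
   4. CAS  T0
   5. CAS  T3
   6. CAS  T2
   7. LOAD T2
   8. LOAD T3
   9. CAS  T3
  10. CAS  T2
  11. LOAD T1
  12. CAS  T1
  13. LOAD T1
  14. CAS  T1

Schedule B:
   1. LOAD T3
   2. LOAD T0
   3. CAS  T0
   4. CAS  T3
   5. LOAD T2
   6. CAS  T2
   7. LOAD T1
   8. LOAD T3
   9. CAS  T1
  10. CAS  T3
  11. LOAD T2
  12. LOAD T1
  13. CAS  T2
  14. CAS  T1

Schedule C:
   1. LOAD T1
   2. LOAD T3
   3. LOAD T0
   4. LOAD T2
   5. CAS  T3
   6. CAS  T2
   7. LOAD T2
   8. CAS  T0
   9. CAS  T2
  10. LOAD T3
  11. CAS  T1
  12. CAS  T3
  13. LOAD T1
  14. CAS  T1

Tracing schedule C:
#1 T1 reads 3
#2 T3 reads 3
#3 T0 reads 3
#4 T2 reads 3
#5 T3 CAS(3→4) writes; counter now 4
#6 T2 CAS(3→4) fails; counter now 4
#7 T2 reads 4
#8 T0 CAS(3→4) fails; counter now 4
#9 T2 CAS(4→5) writes; counter now 5
#10 T3 reads 5
#11 T1 CAS(3→4) fails; counter now 5
#12 T3 CAS(5→6) writes; counter now 6
#13 T1 reads 6
#14 T1 CAS(6→7) writes; counter now 7

C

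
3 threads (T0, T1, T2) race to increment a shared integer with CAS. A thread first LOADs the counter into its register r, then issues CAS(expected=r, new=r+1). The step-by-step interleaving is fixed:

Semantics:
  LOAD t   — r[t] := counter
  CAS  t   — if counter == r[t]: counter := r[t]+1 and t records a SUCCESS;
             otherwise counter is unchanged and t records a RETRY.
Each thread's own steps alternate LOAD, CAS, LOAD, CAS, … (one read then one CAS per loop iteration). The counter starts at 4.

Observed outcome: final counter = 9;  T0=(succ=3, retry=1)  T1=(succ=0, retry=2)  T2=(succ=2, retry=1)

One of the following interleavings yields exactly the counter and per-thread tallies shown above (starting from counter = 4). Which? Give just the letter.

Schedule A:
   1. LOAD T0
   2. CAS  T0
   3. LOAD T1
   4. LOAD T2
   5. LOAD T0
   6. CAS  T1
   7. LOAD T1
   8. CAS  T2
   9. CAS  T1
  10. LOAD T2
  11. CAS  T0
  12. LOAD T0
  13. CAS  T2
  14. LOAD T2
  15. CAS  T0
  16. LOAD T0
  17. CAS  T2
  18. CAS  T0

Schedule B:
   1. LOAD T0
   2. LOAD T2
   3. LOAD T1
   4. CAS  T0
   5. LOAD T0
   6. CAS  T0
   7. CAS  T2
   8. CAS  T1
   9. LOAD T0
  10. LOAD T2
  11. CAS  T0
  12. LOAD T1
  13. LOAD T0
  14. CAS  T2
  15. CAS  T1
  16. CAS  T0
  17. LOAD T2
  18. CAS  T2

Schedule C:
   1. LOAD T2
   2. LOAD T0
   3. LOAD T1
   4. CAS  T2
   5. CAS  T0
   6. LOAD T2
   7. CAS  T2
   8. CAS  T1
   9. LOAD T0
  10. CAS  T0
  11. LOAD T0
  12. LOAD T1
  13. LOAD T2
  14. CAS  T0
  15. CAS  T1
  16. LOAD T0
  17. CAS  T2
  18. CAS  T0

C

Run C:
   1) LOAD T2:  M=4  r_T2=4
   2) LOAD T0:  M=4  r_T0=4
   3) LOAD T1:  M=4  r_T1=4
   4) CAS  T2:  M=5  r_T2=4 ✓
   5) CAS  T0:  M=5  r_T0=4 ✗
   6) LOAD T2:  M=5  r_T2=5
   7) CAS  T2:  M=6  r_T2=5 ✓
   8) CAS  T1:  M=6  r_T1=4 ✗
   9) LOAD T0:  M=6  r_T0=6
  10) CAS  T0:  M=7  r_T0=6 ✓
  11) LOAD T0:  M=7  r_T0=7
  12) LOAD T1:  M=7  r_T1=7
  13) LOAD T2:  M=7  r_T2=7
  14) CAS  T0:  M=8  r_T0=7 ✓
  15) CAS  T1:  M=8  r_T1=7 ✗
  16) LOAD T0:  M=8  r_T0=8
  17) CAS  T2:  M=8  r_T2=7 ✗
  18) CAS  T0:  M=9  r_T0=8 ✓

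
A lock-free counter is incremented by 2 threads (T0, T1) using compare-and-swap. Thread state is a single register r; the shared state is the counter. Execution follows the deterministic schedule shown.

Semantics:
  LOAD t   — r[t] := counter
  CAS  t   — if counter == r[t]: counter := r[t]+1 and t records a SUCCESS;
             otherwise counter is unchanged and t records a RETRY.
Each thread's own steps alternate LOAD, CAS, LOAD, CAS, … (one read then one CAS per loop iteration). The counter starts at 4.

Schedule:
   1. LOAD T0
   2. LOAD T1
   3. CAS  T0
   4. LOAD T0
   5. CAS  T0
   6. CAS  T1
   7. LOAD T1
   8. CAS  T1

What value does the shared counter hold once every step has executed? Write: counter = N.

counter = 7

1. LOAD T0 → mem=4 r[T0]=4 [LOAD]
2. LOAD T1 → mem=4 r[T1]=4 [LOAD]
3. CAS T0 → mem=5 r[T0]=4 [OK]
4. LOAD T0 → mem=5 r[T0]=5 [LOAD]
5. CAS T0 → mem=6 r[T0]=5 [OK]
6. CAS T1 → mem=6 r[T1]=4 [RETRY]
7. LOAD T1 → mem=6 r[T1]=6 [LOAD]
8. CAS T1 → mem=7 r[T1]=6 [OK]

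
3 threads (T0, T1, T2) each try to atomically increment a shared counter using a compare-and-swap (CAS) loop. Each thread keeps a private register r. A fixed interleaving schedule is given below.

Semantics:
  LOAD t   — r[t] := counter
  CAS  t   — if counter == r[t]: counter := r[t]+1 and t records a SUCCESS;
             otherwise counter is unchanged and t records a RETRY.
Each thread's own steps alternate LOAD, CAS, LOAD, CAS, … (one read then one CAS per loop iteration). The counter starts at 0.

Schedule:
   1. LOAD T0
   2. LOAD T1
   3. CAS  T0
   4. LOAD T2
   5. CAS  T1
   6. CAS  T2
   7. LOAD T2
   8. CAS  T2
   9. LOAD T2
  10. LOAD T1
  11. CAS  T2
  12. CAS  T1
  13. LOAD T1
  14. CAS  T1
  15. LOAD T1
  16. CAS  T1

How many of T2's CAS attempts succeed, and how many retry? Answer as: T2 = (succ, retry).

   1) LOAD T0:  M=0  r_T0=0
   2) LOAD T1:  M=0  r_T1=0
   3) CAS  T0:  M=1  r_T0=0 ✓
   4) LOAD T2:  M=1  r_T2=1
   5) CAS  T1:  M=1  r_T1=0 ✗
   6) CAS  T2:  M=2  r_T2=1 ✓
   7) LOAD T2:  M=2  r_T2=2
   8) CAS  T2:  M=3  r_T2=2 ✓
   9) LOAD T2:  M=3  r_T2=3
  10) LOAD T1:  M=3  r_T1=3
  11) CAS  T2:  M=4  r_T2=3 ✓
  12) CAS  T1:  M=4  r_T1=3 ✗
  13) LOAD T1:  M=4  r_T1=4
  14) CAS  T1:  M=5  r_T1=4 ✓
  15) LOAD T1:  M=5  r_T1=5
  16) CAS  T1:  M=6  r_T1=5 ✓

T2 = (3, 0)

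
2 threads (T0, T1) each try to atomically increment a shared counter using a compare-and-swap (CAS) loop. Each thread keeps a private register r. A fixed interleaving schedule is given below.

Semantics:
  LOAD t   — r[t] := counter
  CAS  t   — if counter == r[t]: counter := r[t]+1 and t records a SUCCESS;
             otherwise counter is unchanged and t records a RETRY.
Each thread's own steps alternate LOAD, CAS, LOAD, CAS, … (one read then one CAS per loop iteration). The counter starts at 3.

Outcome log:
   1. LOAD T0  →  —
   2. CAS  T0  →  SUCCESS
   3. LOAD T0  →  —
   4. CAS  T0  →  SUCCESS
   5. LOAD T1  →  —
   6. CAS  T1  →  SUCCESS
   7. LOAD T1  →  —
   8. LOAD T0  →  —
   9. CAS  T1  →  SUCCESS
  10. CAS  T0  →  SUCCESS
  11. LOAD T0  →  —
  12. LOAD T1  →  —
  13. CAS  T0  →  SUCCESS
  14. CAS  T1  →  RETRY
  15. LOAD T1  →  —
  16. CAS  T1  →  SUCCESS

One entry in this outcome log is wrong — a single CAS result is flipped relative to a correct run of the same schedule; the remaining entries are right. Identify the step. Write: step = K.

step = 10

Reference trace:
[1] T0.load  rd  (counter 3, T0.r 3)
[2] T0.cas  hit  (counter 4, T0.r 3)
[3] T0.load  rd  (counter 4, T0.r 4)
[4] T0.cas  hit  (counter 5, T0.r 4)
[5] T1.load  rd  (counter 5, T1.r 5)
[6] T1.cas  hit  (counter 6, T1.r 5)
[7] T1.load  rd  (counter 6, T1.r 6)
[8] T0.load  rd  (counter 6, T0.r 6)
[9] T1.cas  hit  (counter 7, T1.r 6)
[10] T0.cas  miss  (counter 7, T0.r 6)
[11] T0.load  rd  (counter 7, T0.r 7)
[12] T1.load  rd  (counter 7, T1.r 7)
[13] T0.cas  hit  (counter 8, T0.r 7)
[14] T1.cas  miss  (counter 8, T1.r 7)
[15] T1.load  rd  (counter 8, T1.r 8)
[16] T1.cas  hit  (counter 9, T1.r 8)
Flip is step 10.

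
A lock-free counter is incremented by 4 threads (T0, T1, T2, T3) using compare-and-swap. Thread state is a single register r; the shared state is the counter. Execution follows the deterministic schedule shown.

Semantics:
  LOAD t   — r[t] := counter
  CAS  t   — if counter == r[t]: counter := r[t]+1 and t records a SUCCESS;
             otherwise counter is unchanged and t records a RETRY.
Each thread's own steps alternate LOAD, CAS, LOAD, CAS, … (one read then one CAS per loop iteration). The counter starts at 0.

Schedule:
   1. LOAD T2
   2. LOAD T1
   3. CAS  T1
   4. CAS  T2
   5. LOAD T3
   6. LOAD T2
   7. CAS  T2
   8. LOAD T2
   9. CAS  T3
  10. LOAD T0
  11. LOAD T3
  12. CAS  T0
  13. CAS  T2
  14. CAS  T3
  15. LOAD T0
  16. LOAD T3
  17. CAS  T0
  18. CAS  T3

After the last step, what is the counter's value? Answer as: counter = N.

counter = 4

1. LOAD T2 → mem=0 r[T2]=0 [LOAD]
2. LOAD T1 → mem=0 r[T1]=0 [LOAD]
3. CAS T1 → mem=1 r[T1]=0 [OK]
4. CAS T2 → mem=1 r[T2]=0 [RETRY]
5. LOAD T3 → mem=1 r[T3]=1 [LOAD]
6. LOAD T2 → mem=1 r[T2]=1 [LOAD]
7. CAS T2 → mem=2 r[T2]=1 [OK]
8. LOAD T2 → mem=2 r[T2]=2 [LOAD]
9. CAS T3 → mem=2 r[T3]=1 [RETRY]
10. LOAD T0 → mem=2 r[T0]=2 [LOAD]
11. LOAD T3 → mem=2 r[T3]=2 [LOAD]
12. CAS T0 → mem=3 r[T0]=2 [OK]
13. CAS T2 → mem=3 r[T2]=2 [RETRY]
14. CAS T3 → mem=3 r[T3]=2 [RETRY]
15. LOAD T0 → mem=3 r[T0]=3 [LOAD]
16. LOAD T3 → mem=3 r[T3]=3 [LOAD]
17. CAS T0 → mem=4 r[T0]=3 [OK]
18. CAS T3 → mem=4 r[T3]=3 [RETRY]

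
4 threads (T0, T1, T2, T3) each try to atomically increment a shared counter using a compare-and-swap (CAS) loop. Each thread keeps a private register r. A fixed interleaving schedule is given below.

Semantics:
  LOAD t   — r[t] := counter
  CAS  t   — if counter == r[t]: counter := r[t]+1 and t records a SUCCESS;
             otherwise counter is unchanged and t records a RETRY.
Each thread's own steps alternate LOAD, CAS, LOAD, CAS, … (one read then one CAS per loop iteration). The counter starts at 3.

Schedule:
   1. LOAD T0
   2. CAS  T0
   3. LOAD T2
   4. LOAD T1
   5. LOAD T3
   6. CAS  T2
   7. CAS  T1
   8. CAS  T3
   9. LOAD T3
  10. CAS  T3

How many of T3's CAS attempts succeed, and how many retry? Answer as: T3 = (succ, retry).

T3 = (1, 1)

[1] T0.load  rd  (counter 3, T0.r 3)
[2] T0.cas  hit  (counter 4, T0.r 3)
[3] T2.load  rd  (counter 4, T2.r 4)
[4] T1.load  rd  (counter 4, T1.r 4)
[5] T3.load  rd  (counter 4, T3.r 4)
[6] T2.cas  hit  (counter 5, T2.r 4)
[7] T1.cas  miss  (counter 5, T1.r 4)
[8] T3.cas  miss  (counter 5, T3.r 4)
[9] T3.load  rd  (counter 5, T3.r 5)
[10] T3.cas  hit  (counter 6, T3.r 5)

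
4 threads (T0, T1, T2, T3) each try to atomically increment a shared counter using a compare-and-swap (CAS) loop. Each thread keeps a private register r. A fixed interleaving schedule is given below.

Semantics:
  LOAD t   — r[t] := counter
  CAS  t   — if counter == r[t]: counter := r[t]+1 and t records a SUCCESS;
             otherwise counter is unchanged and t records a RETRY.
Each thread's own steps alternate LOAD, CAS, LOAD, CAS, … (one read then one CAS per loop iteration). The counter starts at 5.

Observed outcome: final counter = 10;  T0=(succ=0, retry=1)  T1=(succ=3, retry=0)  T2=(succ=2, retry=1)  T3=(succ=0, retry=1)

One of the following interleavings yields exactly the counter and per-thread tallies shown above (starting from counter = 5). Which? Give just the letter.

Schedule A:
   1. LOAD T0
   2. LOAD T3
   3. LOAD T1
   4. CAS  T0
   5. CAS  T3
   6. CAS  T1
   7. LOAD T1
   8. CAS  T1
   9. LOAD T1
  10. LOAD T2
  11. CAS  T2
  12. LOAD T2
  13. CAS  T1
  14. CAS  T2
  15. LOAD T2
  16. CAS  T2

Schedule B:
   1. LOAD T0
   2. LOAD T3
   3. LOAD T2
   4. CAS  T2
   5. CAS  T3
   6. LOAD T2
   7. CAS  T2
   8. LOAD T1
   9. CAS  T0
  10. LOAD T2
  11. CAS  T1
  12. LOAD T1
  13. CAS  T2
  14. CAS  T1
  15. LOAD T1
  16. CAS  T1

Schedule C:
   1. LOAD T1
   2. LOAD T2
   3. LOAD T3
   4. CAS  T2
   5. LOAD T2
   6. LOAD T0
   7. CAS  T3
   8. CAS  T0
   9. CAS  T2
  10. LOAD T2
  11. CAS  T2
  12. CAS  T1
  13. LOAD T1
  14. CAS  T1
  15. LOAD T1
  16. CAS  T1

Run B:
step 1: T0 LOAD ⇒ load; ctr=5 reg=5
step 2: T3 LOAD ⇒ load; ctr=5 reg=5
step 3: T2 LOAD ⇒ load; ctr=5 reg=5
step 4: T2 CAS ⇒ ok; ctr=6 reg=5
step 5: T3 CAS ⇒ retry; ctr=6 reg=5
step 6: T2 LOAD ⇒ load; ctr=6 reg=6
step 7: T2 CAS ⇒ ok; ctr=7 reg=6
step 8: T1 LOAD ⇒ load; ctr=7 reg=7
step 9: T0 CAS ⇒ retry; ctr=7 reg=5
step 10: T2 LOAD ⇒ load; ctr=7 reg=7
step 11: T1 CAS ⇒ ok; ctr=8 reg=7
step 12: T1 LOAD ⇒ load; ctr=8 reg=8
step 13: T2 CAS ⇒ retry; ctr=8 reg=7
step 14: T1 CAS ⇒ ok; ctr=9 reg=8
step 15: T1 LOAD ⇒ load; ctr=9 reg=9
step 16: T1 CAS ⇒ ok; ctr=10 reg=9

B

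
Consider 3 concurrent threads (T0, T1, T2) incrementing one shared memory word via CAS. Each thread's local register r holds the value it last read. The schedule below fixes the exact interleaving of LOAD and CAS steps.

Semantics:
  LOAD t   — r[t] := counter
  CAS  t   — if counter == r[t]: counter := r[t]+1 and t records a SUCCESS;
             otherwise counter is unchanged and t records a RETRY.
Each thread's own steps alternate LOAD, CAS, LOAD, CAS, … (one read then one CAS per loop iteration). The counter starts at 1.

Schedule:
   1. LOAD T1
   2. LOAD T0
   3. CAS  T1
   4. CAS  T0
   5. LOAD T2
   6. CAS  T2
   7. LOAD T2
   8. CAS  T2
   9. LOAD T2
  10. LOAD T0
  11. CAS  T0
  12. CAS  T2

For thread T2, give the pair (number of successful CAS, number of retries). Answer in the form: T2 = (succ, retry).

T2 = (2, 1)

[1] T1.load  rd  (counter 1, T1.r 1)
[2] T0.load  rd  (counter 1, T0.r 1)
[3] T1.cas  hit  (counter 2, T1.r 1)
[4] T0.cas  miss  (counter 2, T0.r 1)
[5] T2.load  rd  (counter 2, T2.r 2)
[6] T2.cas  hit  (counter 3, T2.r 2)
[7] T2.load  rd  (counter 3, T2.r 3)
[8] T2.cas  hit  (counter 4, T2.r 3)
[9] T2.load  rd  (counter 4, T2.r 4)
[10] T0.load  rd  (counter 4, T0.r 4)
[11] T0.cas  hit  (counter 5, T0.r 4)
[12] T2.cas  miss  (counter 5, T2.r 4)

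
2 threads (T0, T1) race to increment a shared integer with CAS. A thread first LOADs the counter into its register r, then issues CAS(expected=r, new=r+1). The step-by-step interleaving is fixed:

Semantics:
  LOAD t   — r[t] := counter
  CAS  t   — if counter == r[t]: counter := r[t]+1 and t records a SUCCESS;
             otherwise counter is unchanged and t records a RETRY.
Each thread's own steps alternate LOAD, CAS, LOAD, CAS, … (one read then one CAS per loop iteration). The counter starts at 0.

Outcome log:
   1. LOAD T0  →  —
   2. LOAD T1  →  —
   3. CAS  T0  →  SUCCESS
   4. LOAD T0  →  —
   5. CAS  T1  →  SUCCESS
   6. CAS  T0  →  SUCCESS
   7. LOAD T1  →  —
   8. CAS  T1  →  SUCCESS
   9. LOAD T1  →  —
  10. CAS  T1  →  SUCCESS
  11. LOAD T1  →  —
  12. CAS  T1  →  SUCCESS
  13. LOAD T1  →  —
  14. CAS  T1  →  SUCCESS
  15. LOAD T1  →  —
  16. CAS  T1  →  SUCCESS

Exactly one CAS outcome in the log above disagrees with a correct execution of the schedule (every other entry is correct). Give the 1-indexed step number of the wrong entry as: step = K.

step = 5

Reference trace:
[1] T0.load  rd  (counter 0, T0.r 0)
[2] T1.load  rd  (counter 0, T1.r 0)
[3] T0.cas  hit  (counter 1, T0.r 0)
[4] T0.load  rd  (counter 1, T0.r 1)
[5] T1.cas  miss  (counter 1, T1.r 0)
[6] T0.cas  hit  (counter 2, T0.r 1)
[7] T1.load  rd  (counter 2, T1.r 2)
[8] T1.cas  hit  (counter 3, T1.r 2)
[9] T1.load  rd  (counter 3, T1.r 3)
[10] T1.cas  hit  (counter 4, T1.r 3)
[11] T1.load  rd  (counter 4, T1.r 4)
[12] T1.cas  hit  (counter 5, T1.r 4)
[13] T1.load  rd  (counter 5, T1.r 5)
[14] T1.cas  hit  (counter 6, T1.r 5)
[15] T1.load  rd  (counter 6, T1.r 6)
[16] T1.cas  hit  (counter 7, T1.r 6)
Flip is step 5.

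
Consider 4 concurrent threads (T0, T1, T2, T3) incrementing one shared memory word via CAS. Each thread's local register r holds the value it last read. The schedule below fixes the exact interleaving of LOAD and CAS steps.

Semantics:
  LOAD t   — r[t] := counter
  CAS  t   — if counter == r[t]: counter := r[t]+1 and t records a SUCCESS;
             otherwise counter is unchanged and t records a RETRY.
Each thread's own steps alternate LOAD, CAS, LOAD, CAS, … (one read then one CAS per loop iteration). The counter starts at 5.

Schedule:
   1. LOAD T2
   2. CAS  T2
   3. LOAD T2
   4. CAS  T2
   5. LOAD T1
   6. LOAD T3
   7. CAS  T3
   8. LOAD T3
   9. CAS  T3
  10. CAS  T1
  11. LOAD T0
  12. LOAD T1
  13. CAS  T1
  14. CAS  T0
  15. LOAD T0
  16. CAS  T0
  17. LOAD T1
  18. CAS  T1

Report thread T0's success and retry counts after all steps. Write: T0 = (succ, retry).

T0 = (1, 1)

   1) LOAD T2:  M=5  r_T2=5
   2) CAS  T2:  M=6  r_T2=5 ✓
   3) LOAD T2:  M=6  r_T2=6
   4) CAS  T2:  M=7  r_T2=6 ✓
   5) LOAD T1:  M=7  r_T1=7
   6) LOAD T3:  M=7  r_T3=7
   7) CAS  T3:  M=8  r_T3=7 ✓
   8) LOAD T3:  M=8  r_T3=8
   9) CAS  T3:  M=9  r_T3=8 ✓
  10) CAS  T1:  M=9  r_T1=7 ✗
  11) LOAD T0:  M=9  r_T0=9
  12) LOAD T1:  M=9  r_T1=9
  13) CAS  T1:  M=10  r_T1=9 ✓
  14) CAS  T0:  M=10  r_T0=9 ✗
  15) LOAD T0:  M=10  r_T0=10
  16) CAS  T0:  M=11  r_T0=10 ✓
  17) LOAD T1:  M=11  r_T1=11
  18) CAS  T1:  M=12  r_T1=11 ✓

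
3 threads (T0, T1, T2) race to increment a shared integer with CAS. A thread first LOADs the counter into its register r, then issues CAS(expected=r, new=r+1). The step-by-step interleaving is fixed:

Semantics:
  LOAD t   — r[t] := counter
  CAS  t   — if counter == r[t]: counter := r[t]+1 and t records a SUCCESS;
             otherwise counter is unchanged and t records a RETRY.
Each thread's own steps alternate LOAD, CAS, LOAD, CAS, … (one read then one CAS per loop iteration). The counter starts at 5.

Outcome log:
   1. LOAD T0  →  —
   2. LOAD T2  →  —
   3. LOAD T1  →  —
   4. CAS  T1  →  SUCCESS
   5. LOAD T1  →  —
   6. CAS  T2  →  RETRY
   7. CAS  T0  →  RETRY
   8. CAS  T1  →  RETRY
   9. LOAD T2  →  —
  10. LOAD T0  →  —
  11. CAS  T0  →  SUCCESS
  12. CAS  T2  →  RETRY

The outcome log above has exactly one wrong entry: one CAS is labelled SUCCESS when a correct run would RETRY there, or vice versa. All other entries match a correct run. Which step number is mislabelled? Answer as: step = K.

Re-executing:
[1] T0.load  rd  (counter 5, T0.r 5)
[2] T2.load  rd  (counter 5, T2.r 5)
[3] T1.load  rd  (counter 5, T1.r 5)
[4] T1.cas  hit  (counter 6, T1.r 5)
[5] T1.load  rd  (counter 6, T1.r 6)
[6] T2.cas  miss  (counter 6, T2.r 5)
[7] T0.cas  miss  (counter 6, T0.r 5)
[8] T1.cas  hit  (counter 7, T1.r 6)
[9] T2.load  rd  (counter 7, T2.r 7)
[10] T0.load  rd  (counter 7, T0.r 7)
[11] T0.cas  hit  (counter 8, T0.r 7)
[12] T2.cas  miss  (counter 8, T2.r 7)
Flip is step 8.

step = 8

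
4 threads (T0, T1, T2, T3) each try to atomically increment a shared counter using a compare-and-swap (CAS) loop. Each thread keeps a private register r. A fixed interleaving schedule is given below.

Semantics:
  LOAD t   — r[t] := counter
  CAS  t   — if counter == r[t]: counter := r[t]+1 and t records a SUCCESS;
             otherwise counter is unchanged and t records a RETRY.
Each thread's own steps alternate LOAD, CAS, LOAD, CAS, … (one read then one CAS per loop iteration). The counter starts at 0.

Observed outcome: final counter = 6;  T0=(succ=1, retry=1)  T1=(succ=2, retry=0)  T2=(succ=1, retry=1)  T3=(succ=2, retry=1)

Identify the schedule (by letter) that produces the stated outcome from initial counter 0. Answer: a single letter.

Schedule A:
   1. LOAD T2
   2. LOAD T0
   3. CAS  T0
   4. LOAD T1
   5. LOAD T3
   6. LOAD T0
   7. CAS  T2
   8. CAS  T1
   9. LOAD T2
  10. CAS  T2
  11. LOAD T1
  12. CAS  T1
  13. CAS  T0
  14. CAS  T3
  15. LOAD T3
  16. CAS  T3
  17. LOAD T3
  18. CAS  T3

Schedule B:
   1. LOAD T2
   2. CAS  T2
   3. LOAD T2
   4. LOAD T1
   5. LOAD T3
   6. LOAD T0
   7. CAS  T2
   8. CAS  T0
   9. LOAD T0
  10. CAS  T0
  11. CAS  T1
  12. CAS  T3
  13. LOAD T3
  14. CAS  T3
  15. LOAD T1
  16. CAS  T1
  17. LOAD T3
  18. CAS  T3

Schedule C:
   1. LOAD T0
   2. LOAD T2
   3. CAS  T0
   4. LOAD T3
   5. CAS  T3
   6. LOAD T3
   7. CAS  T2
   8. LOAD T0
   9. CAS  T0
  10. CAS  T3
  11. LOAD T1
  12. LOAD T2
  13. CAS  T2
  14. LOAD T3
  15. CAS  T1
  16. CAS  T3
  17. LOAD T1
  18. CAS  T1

A

Simulating candidate A:
#1 T2 reads 0
#2 T0 reads 0
#3 T0 CAS(0→1) writes; counter now 1
#4 T1 reads 1
#5 T3 reads 1
#6 T0 reads 1
#7 T2 CAS(0→1) fails; counter now 1
#8 T1 CAS(1→2) writes; counter now 2
#9 T2 reads 2
#10 T2 CAS(2→3) writes; counter now 3
#11 T1 reads 3
#12 T1 CAS(3→4) writes; counter now 4
#13 T0 CAS(1→2) fails; counter now 4
#14 T3 CAS(1→2) fails; counter now 4
#15 T3 reads 4
#16 T3 CAS(4→5) writes; counter now 5
#17 T3 reads 5
#18 T3 CAS(5→6) writes; counter now 6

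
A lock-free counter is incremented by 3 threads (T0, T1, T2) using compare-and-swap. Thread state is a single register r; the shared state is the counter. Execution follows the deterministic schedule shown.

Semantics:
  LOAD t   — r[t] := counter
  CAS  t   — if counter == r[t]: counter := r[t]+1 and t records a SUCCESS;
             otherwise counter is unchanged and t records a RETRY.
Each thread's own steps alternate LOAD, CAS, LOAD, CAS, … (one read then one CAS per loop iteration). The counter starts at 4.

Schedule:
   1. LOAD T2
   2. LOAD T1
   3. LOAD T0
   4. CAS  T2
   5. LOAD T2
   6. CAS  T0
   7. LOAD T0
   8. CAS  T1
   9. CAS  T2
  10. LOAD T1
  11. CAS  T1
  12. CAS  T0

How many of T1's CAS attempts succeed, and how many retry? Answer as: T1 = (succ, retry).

T1 = (1, 1)

step 1: T2 LOAD ⇒ load; ctr=4 reg=4
step 2: T1 LOAD ⇒ load; ctr=4 reg=4
step 3: T0 LOAD ⇒ load; ctr=4 reg=4
step 4: T2 CAS ⇒ ok; ctr=5 reg=4
step 5: T2 LOAD ⇒ load; ctr=5 reg=5
step 6: T0 CAS ⇒ retry; ctr=5 reg=4
step 7: T0 LOAD ⇒ load; ctr=5 reg=5
step 8: T1 CAS ⇒ retry; ctr=5 reg=4
step 9: T2 CAS ⇒ ok; ctr=6 reg=5
step 10: T1 LOAD ⇒ load; ctr=6 reg=6
step 11: T1 CAS ⇒ ok; ctr=7 reg=6
step 12: T0 CAS ⇒ retry; ctr=7 reg=5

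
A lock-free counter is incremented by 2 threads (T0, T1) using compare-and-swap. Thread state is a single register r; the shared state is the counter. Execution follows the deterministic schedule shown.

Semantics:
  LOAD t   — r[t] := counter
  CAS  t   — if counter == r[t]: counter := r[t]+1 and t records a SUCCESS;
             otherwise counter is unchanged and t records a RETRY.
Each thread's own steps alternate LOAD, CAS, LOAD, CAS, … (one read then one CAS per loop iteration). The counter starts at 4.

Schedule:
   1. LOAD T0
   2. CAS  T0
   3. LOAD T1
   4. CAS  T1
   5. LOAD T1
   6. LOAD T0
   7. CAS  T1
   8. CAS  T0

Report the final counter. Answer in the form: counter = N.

[1] T0.load  rd  (counter 4, T0.r 4)
[2] T0.cas  hit  (counter 5, T0.r 4)
[3] T1.load  rd  (counter 5, T1.r 5)
[4] T1.cas  hit  (counter 6, T1.r 5)
[5] T1.load  rd  (counter 6, T1.r 6)
[6] T0.load  rd  (counter 6, T0.r 6)
[7] T1.cas  hit  (counter 7, T1.r 6)
[8] T0.cas  miss  (counter 7, T0.r 6)

counter = 7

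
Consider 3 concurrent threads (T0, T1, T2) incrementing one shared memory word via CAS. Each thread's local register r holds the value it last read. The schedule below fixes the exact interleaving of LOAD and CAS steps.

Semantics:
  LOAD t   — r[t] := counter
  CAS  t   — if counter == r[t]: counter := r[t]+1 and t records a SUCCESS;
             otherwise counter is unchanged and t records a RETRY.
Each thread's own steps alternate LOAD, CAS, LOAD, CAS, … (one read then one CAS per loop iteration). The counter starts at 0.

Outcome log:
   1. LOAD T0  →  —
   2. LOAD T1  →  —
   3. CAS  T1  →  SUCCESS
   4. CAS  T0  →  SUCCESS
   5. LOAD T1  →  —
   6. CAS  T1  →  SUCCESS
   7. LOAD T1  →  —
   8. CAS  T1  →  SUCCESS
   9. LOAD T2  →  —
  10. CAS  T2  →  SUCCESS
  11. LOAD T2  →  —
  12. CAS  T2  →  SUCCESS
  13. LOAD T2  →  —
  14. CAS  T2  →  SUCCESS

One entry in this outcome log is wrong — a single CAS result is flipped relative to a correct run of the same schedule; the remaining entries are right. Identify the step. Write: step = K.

step = 4

Correct run:
[1] T0.load  rd  (counter 0, T0.r 0)
[2] T1.load  rd  (counter 0, T1.r 0)
[3] T1.cas  hit  (counter 1, T1.r 0)
[4] T0.cas  miss  (counter 1, T0.r 0)
[5] T1.load  rd  (counter 1, T1.r 1)
[6] T1.cas  hit  (counter 2, T1.r 1)
[7] T1.load  rd  (counter 2, T1.r 2)
[8] T1.cas  hit  (counter 3, T1.r 2)
[9] T2.load  rd  (counter 3, T2.r 3)
[10] T2.cas  hit  (counter 4, T2.r 3)
[11] T2.load  rd  (counter 4, T2.r 4)
[12] T2.cas  hit  (counter 5, T2.r 4)
[13] T2.load  rd  (counter 5, T2.r 5)
[14] T2.cas  hit  (counter 6, T2.r 5)
Flip is step 4.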